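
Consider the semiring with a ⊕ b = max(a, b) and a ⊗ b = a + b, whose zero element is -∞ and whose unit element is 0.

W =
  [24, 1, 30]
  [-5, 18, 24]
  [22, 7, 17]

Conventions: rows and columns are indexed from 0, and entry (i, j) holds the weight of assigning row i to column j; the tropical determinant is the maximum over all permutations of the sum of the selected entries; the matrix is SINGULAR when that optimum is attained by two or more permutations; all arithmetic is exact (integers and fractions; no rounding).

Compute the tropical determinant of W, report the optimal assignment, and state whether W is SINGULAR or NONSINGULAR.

σ = (0, 1, 2): 24 + 18 + 17 = 59
σ = (0, 2, 1): 24 + 24 + 7 = 55
σ = (1, 0, 2): 1 + (-5) + 17 = 13
σ = (1, 2, 0): 1 + 24 + 22 = 47
σ = (2, 0, 1): 30 + (-5) + 7 = 32
σ = (2, 1, 0): 30 + 18 + 22 = 70
Optimal value attained by: σ = (2, 1, 0).
Answer: det⊕(W) = 70; verdict: NONSINGULAR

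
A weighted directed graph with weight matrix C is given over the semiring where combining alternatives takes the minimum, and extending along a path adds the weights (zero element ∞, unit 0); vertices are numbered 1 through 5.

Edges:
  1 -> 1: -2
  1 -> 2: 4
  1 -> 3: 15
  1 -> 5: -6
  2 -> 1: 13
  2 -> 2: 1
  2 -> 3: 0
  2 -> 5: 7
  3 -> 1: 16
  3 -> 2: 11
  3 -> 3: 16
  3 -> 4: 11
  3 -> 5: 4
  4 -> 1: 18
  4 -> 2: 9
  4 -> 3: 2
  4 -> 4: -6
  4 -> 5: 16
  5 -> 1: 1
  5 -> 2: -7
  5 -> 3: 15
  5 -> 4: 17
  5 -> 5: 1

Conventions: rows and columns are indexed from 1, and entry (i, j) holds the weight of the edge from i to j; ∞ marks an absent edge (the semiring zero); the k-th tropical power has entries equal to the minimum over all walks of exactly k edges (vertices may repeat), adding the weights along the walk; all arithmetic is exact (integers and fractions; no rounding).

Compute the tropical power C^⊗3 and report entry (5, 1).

C^⊗2:
  [-5, -13, 4, 11, -8]
  [8, 0, 1, 11, 4]
  [5, -3, 11, 5, 5]
  [12, 3, -4, -12, 6]
  [-1, -6, -7, 11, -5]
C^⊗3:
  [-7, -15, -13, 5, -11]
  [5, -3, 0, 5, 2]
  [3, -2, -3, -1, -1]
  [6, -3, -10, -18, 0]
  [-4, -12, -6, 4, -7]
Key observation: the optimum is the walk 5->1->5->1, with weight 1 + (-6) + 1 = -4.
Optimal value attained by: walk 5->1->5->1.
Answer: (C^⊗3)[5][1] = -4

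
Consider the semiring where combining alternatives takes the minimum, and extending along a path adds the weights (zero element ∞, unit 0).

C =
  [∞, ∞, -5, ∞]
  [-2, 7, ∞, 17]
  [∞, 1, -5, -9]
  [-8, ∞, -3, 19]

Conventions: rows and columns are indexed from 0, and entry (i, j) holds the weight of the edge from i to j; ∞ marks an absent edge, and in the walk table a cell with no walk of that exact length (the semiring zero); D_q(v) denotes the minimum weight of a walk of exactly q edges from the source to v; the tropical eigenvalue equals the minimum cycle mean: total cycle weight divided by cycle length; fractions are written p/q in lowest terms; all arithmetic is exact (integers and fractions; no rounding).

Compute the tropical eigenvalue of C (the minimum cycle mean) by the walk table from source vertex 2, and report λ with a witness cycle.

q=0: [∞, ∞, 0, ∞]
q=1: [∞, 1, -5, -9]
q=2: [-17, -4, -12, -14]
q=3: [-22, -11, -22, -21]
q=4: [-29, -21, -27, -31]
Optimal cycle mean attained by: cycle 0->2->3->0, total (-5) + (-9) + (-8), length 3.
Answer: λ = -22/3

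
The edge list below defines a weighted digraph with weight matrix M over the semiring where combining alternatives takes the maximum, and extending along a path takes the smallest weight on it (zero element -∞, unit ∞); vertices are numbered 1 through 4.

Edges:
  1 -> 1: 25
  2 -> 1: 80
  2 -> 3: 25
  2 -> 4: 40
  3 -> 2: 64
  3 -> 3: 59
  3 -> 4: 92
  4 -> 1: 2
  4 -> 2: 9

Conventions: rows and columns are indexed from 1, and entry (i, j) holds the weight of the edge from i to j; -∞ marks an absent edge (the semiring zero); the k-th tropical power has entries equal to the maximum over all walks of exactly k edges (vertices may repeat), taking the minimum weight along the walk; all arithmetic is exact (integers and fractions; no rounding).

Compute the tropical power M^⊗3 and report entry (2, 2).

M^⊗2:
  [25, -∞, -∞, -∞]
  [25, 25, 25, 25]
  [64, 59, 59, 59]
  [9, -∞, 9, 9]
M^⊗3:
  [25, -∞, -∞, -∞]
  [25, 25, 25, 25]
  [59, 59, 59, 59]
  [9, 9, 9, 9]
Key observation: the optimum is the walk 2->3->3->2, with weight 25 min 59 min 64 = 25.
Optimal value attained by: walk 2->3->3->2.
Answer: (M^⊗3)[2][2] = 25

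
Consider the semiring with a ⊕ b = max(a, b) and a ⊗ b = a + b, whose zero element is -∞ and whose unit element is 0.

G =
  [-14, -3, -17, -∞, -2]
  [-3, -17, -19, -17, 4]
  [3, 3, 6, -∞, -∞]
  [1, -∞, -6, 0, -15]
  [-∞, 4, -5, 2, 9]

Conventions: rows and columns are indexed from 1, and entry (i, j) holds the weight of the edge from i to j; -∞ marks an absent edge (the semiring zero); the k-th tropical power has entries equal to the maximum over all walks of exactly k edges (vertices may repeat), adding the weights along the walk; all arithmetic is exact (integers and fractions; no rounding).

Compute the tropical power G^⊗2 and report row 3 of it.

G^⊗2:
  [-6, 2, -7, 0, 7]
  [-16, 8, -1, 6, 13]
  [9, 9, 12, -14, 7]
  [1, -2, 0, 0, -1]
  [3, 13, 4, 11, 18]
Answer: row 3 of G^⊗2 = [9, 9, 12, -14, 7]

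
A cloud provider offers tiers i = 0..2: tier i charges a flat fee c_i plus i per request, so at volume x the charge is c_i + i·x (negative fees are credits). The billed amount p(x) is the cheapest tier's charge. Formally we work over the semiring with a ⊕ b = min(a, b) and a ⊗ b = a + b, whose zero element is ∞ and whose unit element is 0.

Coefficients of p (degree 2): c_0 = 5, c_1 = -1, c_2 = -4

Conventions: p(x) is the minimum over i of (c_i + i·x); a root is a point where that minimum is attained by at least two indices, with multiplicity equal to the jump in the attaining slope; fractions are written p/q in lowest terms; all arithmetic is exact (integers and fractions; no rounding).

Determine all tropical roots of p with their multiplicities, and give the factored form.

hull edge (i=0, c=5) to (i=1, c=-1): slope -6, span 1
hull edge (i=1, c=-1) to (i=2, c=-4): slope -3, span 1
Factored form: p(x) = -4 ⊗ (x ⊕ 3) ⊗ (x ⊕ 6)
Answer: roots = 3 (mult 1), 6 (mult 1)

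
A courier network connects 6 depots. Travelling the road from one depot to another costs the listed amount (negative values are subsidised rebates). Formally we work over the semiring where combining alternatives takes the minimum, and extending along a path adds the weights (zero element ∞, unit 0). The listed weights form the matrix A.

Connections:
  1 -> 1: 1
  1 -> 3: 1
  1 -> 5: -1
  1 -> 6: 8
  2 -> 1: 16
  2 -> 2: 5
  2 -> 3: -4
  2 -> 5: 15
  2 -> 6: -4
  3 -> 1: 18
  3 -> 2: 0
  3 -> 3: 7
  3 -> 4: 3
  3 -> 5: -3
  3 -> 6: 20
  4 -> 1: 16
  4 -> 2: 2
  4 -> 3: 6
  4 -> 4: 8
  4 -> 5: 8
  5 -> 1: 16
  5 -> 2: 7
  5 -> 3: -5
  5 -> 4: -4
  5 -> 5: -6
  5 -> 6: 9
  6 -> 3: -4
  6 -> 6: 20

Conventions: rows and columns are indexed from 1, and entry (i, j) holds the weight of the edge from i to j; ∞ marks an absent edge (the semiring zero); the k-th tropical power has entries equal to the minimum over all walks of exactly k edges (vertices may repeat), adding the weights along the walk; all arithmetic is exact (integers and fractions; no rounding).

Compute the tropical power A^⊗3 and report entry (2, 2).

A^⊗2:
  [2, 1, -6, -5, -7, 8]
  [14, -4, -8, -1, -7, 1]
  [13, 4, -8, -7, -9, -4]
  [17, 6, -2, 4, 2, -2]
  [10, -5, -11, -10, -12, 3]
  [14, -4, 3, -1, -7, 16]
A^⊗3:
  [3, -6, -12, -11, -13, -3]
  [9, -8, -12, -11, -13, -8]
  [7, -8, -14, -13, -15, 0]
  [16, -2, -6, -2, -5, 2]
  [4, -11, -17, -16, -18, -9]
  [9, 0, -12, -11, -13, -8]
Key observation: the optimum is the walk 2->6->3->2, with weight (-4) + (-4) + 0 = -8.
Optimal value attained by: walk 2->6->3->2.
Answer: (A^⊗3)[2][2] = -8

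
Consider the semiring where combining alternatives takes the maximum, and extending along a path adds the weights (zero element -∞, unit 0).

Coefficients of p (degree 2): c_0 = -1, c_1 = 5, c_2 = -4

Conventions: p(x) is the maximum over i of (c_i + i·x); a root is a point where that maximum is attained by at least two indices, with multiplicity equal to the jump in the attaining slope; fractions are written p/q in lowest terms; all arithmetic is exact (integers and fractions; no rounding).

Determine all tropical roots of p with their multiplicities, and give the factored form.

hull edge (i=0, c=-1) to (i=1, c=5): slope 6, span 1
hull edge (i=1, c=5) to (i=2, c=-4): slope -9, span 1
Factored form: p(x) = -4 ⊗ (x ⊕ (-6)) ⊗ (x ⊕ 9)
Answer: roots = -6 (mult 1), 9 (mult 1)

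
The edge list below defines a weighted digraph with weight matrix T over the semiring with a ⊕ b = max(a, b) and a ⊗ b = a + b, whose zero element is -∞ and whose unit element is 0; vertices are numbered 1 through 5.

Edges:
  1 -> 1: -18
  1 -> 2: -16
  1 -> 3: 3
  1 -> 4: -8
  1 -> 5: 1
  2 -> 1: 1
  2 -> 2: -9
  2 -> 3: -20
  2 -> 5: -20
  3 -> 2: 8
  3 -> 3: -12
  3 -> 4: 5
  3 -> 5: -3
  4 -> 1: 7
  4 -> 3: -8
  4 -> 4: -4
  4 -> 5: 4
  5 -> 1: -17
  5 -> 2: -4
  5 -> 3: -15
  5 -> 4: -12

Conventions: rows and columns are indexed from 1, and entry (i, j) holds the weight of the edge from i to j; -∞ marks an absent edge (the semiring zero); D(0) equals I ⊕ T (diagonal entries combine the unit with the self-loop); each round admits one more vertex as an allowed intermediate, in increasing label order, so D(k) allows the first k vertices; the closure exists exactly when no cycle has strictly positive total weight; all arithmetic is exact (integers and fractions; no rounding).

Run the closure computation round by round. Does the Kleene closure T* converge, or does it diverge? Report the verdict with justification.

D(0):
  [0, -16, 3, -8, 1]
  [1, 0, -20, -∞, -20]
  [-∞, 8, 0, 5, -3]
  [7, -∞, -8, 0, 4]
  [-17, -4, -15, -12, 0]
D(1):
  [0, -16, 3, -8, 1]
  [1, 0, 4, -7, 2]
  [-∞, 8, 0, 5, -3]
  [7, -9, 10, 0, 8]
  [-17, -4, -14, -12, 0]
Detection: at round 2, diagonal entry (3, 3) turns strictly positive.
Key observation: the cycle 3->2->1->3 has total weight 8 + 1 + 3, which is strictly positive.
Answer: DIVERGES — positive cycle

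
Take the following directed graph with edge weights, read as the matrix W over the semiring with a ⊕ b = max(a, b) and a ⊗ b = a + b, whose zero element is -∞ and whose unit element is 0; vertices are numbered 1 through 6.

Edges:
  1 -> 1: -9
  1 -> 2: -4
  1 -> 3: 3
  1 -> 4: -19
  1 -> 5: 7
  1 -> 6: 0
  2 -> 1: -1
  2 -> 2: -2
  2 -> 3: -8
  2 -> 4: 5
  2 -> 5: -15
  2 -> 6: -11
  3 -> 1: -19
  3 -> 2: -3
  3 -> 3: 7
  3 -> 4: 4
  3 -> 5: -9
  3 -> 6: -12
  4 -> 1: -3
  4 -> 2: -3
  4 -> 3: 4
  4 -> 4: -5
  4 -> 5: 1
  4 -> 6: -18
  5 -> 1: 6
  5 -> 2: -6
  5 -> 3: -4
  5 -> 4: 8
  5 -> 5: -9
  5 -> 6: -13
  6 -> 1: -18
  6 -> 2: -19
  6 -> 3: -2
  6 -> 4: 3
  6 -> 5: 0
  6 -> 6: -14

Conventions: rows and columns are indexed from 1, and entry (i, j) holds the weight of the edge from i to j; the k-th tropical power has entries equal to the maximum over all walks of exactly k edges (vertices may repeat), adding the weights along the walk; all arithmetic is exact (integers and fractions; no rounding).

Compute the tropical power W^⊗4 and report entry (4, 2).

W^⊗2:
  [13, 1, 10, 15, 0, -6]
  [2, 2, 9, 3, 6, -1]
  [1, 4, 14, 11, 5, -5]
  [7, 1, 11, 9, 4, -3]
  [5, 5, 12, 3, 13, 6]
  [6, 0, 7, 8, 4, -13]
W^⊗3:
  [12, 12, 19, 14, 20, 13]
  [12, 6, 16, 14, 9, 2]
  [11, 11, 21, 18, 12, 2]
  [10, 8, 18, 15, 14, 7]
  [19, 9, 19, 21, 12, 5]
  [10, 5, 14, 12, 13, 6]
W^⊗4:
  [26, 16, 26, 28, 19, 12]
  [15, 13, 23, 20, 19, 12]
  [18, 18, 28, 25, 19, 11]
  [20, 15, 25, 22, 17, 10]
  [18, 18, 26, 23, 26, 19]
  [19, 11, 21, 21, 17, 10]
Key observation: the optimum is the walk 4->3->3->3->2, with weight 4 + 7 + 7 + (-3) = 15.
Optimal value attained by: walk 4->3->3->3->2.
Answer: (W^⊗4)[4][2] = 15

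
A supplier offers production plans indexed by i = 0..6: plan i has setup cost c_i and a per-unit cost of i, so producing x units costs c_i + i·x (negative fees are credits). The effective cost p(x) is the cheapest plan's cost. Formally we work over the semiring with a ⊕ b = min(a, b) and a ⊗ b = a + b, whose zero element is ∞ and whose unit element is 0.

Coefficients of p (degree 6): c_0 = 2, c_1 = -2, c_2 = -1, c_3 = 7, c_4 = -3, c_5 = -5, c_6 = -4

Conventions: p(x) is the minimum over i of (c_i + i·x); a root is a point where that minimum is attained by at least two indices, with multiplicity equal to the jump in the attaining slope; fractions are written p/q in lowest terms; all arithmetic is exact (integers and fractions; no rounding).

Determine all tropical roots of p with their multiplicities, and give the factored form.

hull edge (i=0, c=2) to (i=1, c=-2): slope -4, span 1
hull edge (i=1, c=-2) to (i=5, c=-5): slope -3/4, span 4
hull edge (i=5, c=-5) to (i=6, c=-4): slope 1, span 1
Factored form: p(x) = -4 ⊗ (x ⊕ (-1)) ⊗ (x ⊕ 3/4) ⊗ (x ⊕ 3/4) ⊗ (x ⊕ 3/4) ⊗ (x ⊕ 3/4) ⊗ (x ⊕ 4)
Answer: roots = -1 (mult 1), 3/4 (mult 4), 4 (mult 1)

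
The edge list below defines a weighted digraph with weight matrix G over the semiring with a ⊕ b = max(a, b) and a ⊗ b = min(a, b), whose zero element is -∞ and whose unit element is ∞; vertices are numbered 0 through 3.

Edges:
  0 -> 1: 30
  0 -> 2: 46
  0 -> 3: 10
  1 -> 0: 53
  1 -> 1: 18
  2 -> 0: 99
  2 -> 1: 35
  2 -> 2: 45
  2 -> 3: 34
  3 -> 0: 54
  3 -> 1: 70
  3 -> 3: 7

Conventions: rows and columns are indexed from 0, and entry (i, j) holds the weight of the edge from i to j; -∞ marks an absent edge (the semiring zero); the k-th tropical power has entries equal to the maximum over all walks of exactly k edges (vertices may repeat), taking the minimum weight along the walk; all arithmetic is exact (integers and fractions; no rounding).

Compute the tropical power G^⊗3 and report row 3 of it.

G^⊗2:
  [46, 35, 45, 34]
  [18, 30, 46, 10]
  [45, 35, 46, 34]
  [53, 30, 46, 10]
G^⊗3:
  [45, 35, 46, 34]
  [46, 35, 45, 34]
  [46, 35, 45, 34]
  [46, 35, 46, 34]
Answer: row 3 of G^⊗3 = [46, 35, 46, 34]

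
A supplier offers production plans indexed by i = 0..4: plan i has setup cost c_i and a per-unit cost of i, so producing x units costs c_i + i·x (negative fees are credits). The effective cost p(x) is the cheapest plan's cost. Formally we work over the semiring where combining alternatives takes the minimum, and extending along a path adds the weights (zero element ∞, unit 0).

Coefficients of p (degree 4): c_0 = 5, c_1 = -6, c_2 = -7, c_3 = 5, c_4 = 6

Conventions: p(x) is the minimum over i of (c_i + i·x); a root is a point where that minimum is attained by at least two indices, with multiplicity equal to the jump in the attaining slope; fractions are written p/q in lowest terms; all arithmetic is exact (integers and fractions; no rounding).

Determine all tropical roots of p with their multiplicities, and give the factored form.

hull edge (i=0, c=5) to (i=1, c=-6): slope -11, span 1
hull edge (i=1, c=-6) to (i=2, c=-7): slope -1, span 1
hull edge (i=2, c=-7) to (i=4, c=6): slope 13/2, span 2
Factored form: p(x) = 6 ⊗ (x ⊕ (-13/2)) ⊗ (x ⊕ (-13/2)) ⊗ (x ⊕ 1) ⊗ (x ⊕ 11)
Answer: roots = -13/2 (mult 2), 1 (mult 1), 11 (mult 1)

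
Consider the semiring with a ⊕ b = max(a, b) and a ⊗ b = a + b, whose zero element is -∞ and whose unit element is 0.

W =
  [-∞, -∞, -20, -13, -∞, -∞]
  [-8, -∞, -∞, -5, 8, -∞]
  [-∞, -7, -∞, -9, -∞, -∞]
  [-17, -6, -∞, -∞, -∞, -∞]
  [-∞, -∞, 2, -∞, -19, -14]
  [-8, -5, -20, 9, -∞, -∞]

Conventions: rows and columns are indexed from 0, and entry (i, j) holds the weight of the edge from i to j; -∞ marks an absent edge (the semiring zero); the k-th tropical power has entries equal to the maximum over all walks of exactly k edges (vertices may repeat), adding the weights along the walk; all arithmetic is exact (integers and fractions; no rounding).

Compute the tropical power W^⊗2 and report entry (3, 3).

W^⊗2:
  [-30, -19, -∞, -29, -∞, -∞]
  [-22, -11, 10, -21, -11, -6]
  [-15, -15, -∞, -12, 1, -∞]
  [-14, -∞, -37, -11, 2, -∞]
  [-22, -5, -17, -5, -38, -33]
  [-8, 3, -28, -10, 3, -∞]
Key observation: the optimum is the walk 3->1->3, with weight (-6) + (-5) = -11.
Optimal value attained by: walk 3->1->3.
Answer: (W^⊗2)[3][3] = -11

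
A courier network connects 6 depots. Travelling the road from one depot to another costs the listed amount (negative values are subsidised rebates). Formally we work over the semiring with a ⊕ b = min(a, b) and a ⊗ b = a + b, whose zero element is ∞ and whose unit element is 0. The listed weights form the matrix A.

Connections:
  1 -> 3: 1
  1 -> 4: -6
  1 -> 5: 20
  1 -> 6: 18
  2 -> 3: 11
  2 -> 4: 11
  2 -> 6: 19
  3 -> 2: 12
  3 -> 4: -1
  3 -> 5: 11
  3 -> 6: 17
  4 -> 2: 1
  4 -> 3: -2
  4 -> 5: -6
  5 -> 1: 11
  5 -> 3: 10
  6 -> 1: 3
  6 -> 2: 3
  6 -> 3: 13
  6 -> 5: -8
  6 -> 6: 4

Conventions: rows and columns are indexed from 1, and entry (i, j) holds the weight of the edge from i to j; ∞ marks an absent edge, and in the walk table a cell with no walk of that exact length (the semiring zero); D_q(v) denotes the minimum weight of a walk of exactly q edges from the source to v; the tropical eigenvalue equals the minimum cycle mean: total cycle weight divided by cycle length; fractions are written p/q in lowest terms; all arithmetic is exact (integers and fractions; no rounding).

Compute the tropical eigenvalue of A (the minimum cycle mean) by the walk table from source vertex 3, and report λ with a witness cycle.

q=0: [∞, ∞, 0, ∞, ∞, ∞]
q=1: [∞, 12, ∞, -1, 11, 17]
q=2: [20, 0, -3, 23, -7, 21]
q=3: [4, 9, 3, -4, 8, 14]
q=4: [17, -3, -6, -2, -10, 18]
q=5: [1, -1, -4, -7, -8, 11]
q=6: [3, -6, -9, -5, -13, 13]
Optimal cycle mean attained by: cycle 3->4->3, total (-1) + (-2), length 2.
Answer: λ = -3/2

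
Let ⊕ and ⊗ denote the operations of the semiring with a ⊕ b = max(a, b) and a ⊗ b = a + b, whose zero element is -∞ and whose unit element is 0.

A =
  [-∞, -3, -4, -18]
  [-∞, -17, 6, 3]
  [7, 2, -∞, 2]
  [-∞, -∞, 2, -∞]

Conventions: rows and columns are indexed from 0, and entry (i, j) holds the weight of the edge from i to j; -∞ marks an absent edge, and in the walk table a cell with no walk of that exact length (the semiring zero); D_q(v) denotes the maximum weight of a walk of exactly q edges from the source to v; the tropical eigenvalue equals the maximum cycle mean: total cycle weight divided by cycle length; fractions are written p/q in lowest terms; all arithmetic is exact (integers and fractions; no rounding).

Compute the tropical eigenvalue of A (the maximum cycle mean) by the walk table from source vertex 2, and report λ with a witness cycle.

q=0: [-∞, -∞, 0, -∞]
q=1: [7, 2, -∞, 2]
q=2: [-∞, 4, 8, 5]
q=3: [15, 10, 10, 10]
q=4: [17, 12, 16, 13]
Optimal cycle mean attained by: cycle 1->2->1, total 6 + 2, length 2.
Answer: λ = 4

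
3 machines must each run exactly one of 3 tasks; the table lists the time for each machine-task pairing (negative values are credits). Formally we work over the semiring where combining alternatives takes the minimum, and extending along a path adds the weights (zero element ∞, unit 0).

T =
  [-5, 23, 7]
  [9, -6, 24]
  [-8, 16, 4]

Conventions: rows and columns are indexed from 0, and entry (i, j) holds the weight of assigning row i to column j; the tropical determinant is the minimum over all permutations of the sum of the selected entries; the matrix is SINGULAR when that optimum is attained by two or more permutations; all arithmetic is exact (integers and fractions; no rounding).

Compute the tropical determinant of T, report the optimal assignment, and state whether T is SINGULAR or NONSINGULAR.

σ = (0, 1, 2): (-5) + (-6) + 4 = -7
σ = (0, 2, 1): (-5) + 24 + 16 = 35
σ = (1, 0, 2): 23 + 9 + 4 = 36
σ = (1, 2, 0): 23 + 24 + (-8) = 39
σ = (2, 0, 1): 7 + 9 + 16 = 32
σ = (2, 1, 0): 7 + (-6) + (-8) = -7
Optimal value attained by: σ = (0, 1, 2).
Answer: det⊕(T) = -7; verdict: SINGULAR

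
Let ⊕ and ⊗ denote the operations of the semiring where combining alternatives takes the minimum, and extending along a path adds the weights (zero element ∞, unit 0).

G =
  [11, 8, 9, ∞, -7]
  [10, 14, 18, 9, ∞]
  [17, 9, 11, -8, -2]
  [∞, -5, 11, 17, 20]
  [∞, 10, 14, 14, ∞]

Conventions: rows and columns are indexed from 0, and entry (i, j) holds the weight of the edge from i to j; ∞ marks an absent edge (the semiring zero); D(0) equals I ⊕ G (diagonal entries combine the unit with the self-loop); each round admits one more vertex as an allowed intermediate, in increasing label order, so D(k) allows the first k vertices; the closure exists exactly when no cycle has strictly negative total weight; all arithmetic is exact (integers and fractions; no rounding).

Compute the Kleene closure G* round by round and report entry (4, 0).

D(0):
  [0, 8, 9, ∞, -7]
  [10, 0, 18, 9, ∞]
  [17, 9, 0, -8, -2]
  [∞, -5, 11, 0, 20]
  [∞, 10, 14, 14, 0]
D(1):
  [0, 8, 9, ∞, -7]
  [10, 0, 18, 9, 3]
  [17, 9, 0, -8, -2]
  [∞, -5, 11, 0, 20]
  [∞, 10, 14, 14, 0]
D(2):
  [0, 8, 9, 17, -7]
  [10, 0, 18, 9, 3]
  [17, 9, 0, -8, -2]
  [5, -5, 11, 0, -2]
  [20, 10, 14, 14, 0]
D(3):
  [0, 8, 9, 1, -7]
  [10, 0, 18, 9, 3]
  [17, 9, 0, -8, -2]
  [5, -5, 11, 0, -2]
  [20, 10, 14, 6, 0]
D(4):
  [0, -4, 9, 1, -7]
  [10, 0, 18, 9, 3]
  [-3, -13, 0, -8, -10]
  [5, -5, 11, 0, -2]
  [11, 1, 14, 6, 0]
D(5):
  [0, -6, 7, -1, -7]
  [10, 0, 17, 9, 3]
  [-3, -13, 0, -8, -10]
  [5, -5, 11, 0, -2]
  [11, 1, 14, 6, 0]
Answer: G*[4][0] = 11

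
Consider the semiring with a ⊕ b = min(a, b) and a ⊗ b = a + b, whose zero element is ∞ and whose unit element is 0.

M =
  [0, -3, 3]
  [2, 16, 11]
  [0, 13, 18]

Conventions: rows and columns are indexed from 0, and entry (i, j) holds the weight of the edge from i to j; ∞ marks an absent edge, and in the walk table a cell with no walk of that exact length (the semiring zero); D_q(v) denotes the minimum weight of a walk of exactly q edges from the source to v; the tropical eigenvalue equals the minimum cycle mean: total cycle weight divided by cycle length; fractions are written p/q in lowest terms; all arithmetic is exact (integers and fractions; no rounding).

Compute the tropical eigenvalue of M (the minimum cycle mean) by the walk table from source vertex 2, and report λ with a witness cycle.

q=0: [∞, ∞, 0]
q=1: [0, 13, 18]
q=2: [0, -3, 3]
q=3: [-1, -3, 3]
Optimal cycle mean attained by: cycle 0->1->0, total (-3) + 2, length 2.
Answer: λ = -1/2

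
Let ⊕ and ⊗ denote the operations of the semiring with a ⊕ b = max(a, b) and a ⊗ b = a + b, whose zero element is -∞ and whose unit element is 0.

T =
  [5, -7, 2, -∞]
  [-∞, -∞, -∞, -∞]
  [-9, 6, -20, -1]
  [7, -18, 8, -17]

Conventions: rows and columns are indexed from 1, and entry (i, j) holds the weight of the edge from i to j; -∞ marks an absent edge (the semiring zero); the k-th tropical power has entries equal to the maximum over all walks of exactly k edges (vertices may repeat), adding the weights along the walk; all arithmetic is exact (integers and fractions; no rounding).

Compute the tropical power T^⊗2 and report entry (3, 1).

T^⊗2:
  [10, 8, 7, 1]
  [-∞, -∞, -∞, -∞]
  [6, -14, 7, -18]
  [12, 14, 9, 7]
Key observation: the optimum is the walk 3->4->1, with weight (-1) + 7 = 6.
Optimal value attained by: walk 3->4->1.
Answer: (T^⊗2)[3][1] = 6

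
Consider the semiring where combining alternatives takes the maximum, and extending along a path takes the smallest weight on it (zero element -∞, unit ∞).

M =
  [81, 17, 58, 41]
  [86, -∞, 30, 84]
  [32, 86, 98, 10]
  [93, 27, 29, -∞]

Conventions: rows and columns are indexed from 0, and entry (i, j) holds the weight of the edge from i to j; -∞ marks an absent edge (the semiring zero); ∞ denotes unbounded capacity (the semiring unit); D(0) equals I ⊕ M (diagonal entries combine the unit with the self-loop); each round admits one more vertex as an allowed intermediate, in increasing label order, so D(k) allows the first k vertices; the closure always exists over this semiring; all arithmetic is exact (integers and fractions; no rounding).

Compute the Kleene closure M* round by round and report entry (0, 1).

D(0):
  [∞, 17, 58, 41]
  [86, ∞, 30, 84]
  [32, 86, ∞, 10]
  [93, 27, 29, ∞]
D(1):
  [∞, 17, 58, 41]
  [86, ∞, 58, 84]
  [32, 86, ∞, 32]
  [93, 27, 58, ∞]
D(2):
  [∞, 17, 58, 41]
  [86, ∞, 58, 84]
  [86, 86, ∞, 84]
  [93, 27, 58, ∞]
D(3):
  [∞, 58, 58, 58]
  [86, ∞, 58, 84]
  [86, 86, ∞, 84]
  [93, 58, 58, ∞]
D(4):
  [∞, 58, 58, 58]
  [86, ∞, 58, 84]
  [86, 86, ∞, 84]
  [93, 58, 58, ∞]
Answer: M*[0][1] = 58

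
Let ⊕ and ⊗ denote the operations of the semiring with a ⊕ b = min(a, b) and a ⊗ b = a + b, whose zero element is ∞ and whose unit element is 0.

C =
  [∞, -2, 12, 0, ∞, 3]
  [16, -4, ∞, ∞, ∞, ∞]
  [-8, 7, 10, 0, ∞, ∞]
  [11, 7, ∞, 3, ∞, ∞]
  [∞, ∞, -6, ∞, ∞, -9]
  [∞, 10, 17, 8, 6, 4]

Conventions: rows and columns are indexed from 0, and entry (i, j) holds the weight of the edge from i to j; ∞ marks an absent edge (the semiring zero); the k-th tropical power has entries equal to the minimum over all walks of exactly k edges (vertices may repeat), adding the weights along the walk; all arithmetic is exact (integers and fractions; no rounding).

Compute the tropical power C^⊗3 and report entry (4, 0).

C^⊗2:
  [4, -6, 20, 3, 9, 7]
  [12, -8, 28, 16, ∞, 19]
  [2, -10, 4, -8, ∞, -5]
  [14, 3, 23, 6, ∞, 14]
  [-14, 1, 4, -6, -3, -5]
  [9, 6, 0, 11, 10, -3]
C^⊗3:
  [10, -10, 3, 4, 13, 0]
  [8, -12, 24, 12, 25, 15]
  [-4, -14, 12, -5, 1, -1]
  [15, -1, 26, 9, 20, 17]
  [-4, -16, -9, -14, 1, -12]
  [-8, 2, 4, 0, 3, 1]
Key observation: the optimum is the walk 4->2->2->0, with weight (-6) + 10 + (-8) = -4.
Optimal value attained by: walk 4->2->2->0.
Answer: (C^⊗3)[4][0] = -4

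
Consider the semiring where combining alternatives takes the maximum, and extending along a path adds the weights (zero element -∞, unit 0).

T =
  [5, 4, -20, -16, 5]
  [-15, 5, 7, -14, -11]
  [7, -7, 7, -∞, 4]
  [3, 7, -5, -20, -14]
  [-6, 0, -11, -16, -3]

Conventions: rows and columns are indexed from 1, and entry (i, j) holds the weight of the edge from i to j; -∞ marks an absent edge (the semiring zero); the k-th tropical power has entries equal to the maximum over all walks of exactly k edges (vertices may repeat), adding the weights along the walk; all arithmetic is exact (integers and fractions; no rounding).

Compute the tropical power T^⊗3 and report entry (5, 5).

T^⊗2:
  [10, 9, 11, -10, 10]
  [14, 10, 14, -9, 11]
  [14, 11, 14, -9, 12]
  [8, 12, 14, -7, 8]
  [-1, 5, 7, -14, -1]
T^⊗3:
  [18, 14, 18, -5, 15]
  [21, 18, 21, -2, 19]
  [21, 18, 21, -2, 19]
  [21, 17, 21, -2, 18]
  [14, 10, 14, -9, 11]
Key observation: the optimum is the walk 5->2->3->5, with weight 0 + 7 + 4 = 11.
Optimal value attained by: walk 5->2->3->5.
Answer: (T^⊗3)[5][5] = 11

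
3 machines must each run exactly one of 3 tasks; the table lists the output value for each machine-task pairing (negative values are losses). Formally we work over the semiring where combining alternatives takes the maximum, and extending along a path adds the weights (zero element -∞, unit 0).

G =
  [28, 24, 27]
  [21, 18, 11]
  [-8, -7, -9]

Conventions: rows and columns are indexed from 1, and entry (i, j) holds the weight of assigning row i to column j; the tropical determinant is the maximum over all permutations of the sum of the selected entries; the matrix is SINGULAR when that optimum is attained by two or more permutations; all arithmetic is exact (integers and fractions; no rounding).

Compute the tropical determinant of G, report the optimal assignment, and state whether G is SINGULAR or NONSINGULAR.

σ = (1, 2, 3): 28 + 18 + (-9) = 37
σ = (1, 3, 2): 28 + 11 + (-7) = 32
σ = (2, 1, 3): 24 + 21 + (-9) = 36
σ = (2, 3, 1): 24 + 11 + (-8) = 27
σ = (3, 1, 2): 27 + 21 + (-7) = 41
σ = (3, 2, 1): 27 + 18 + (-8) = 37
Optimal value attained by: σ = (3, 1, 2).
Answer: det⊕(G) = 41; verdict: NONSINGULAR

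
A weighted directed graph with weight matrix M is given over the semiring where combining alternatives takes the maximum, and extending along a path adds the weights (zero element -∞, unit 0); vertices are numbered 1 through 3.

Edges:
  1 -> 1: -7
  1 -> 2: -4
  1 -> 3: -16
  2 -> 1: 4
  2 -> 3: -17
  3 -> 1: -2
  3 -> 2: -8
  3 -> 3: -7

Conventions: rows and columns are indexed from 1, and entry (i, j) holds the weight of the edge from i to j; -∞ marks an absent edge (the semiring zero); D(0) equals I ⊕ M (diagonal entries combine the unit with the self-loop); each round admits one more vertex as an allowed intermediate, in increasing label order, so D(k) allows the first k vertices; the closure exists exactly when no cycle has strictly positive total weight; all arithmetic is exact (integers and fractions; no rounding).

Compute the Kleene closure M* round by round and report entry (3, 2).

D(0):
  [0, -4, -16]
  [4, 0, -17]
  [-2, -8, 0]
D(1):
  [0, -4, -16]
  [4, 0, -12]
  [-2, -6, 0]
D(2):
  [0, -4, -16]
  [4, 0, -12]
  [-2, -6, 0]
D(3):
  [0, -4, -16]
  [4, 0, -12]
  [-2, -6, 0]
Answer: M*[3][2] = -6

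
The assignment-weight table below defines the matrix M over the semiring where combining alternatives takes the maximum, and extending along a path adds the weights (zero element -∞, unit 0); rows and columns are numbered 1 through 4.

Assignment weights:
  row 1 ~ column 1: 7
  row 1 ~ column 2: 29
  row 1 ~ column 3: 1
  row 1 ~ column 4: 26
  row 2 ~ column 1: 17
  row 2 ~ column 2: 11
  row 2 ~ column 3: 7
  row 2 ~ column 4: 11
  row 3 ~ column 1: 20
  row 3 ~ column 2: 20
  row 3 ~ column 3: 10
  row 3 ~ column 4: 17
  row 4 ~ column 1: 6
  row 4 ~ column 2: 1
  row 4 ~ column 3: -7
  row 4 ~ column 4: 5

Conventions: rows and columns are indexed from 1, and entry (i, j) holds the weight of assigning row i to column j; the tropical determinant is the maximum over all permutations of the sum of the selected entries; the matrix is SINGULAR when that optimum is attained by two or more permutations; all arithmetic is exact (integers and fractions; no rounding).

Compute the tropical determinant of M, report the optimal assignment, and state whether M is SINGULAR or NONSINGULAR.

σ = (1, 2, 3, 4): 7 + 11 + 10 + 5 = 33
σ = (1, 2, 4, 3): 7 + 11 + 17 + (-7) = 28
σ = (1, 3, 2, 4): 7 + 7 + 20 + 5 = 39
σ = (1, 3, 4, 2): 7 + 7 + 17 + 1 = 32
σ = (1, 4, 2, 3): 7 + 11 + 20 + (-7) = 31
σ = (1, 4, 3, 2): 7 + 11 + 10 + 1 = 29
σ = (2, 1, 3, 4): 29 + 17 + 10 + 5 = 61
σ = (2, 1, 4, 3): 29 + 17 + 17 + (-7) = 56
σ = (2, 3, 1, 4): 29 + 7 + 20 + 5 = 61
σ = (2, 3, 4, 1): 29 + 7 + 17 + 6 = 59
σ = (2, 4, 1, 3): 29 + 11 + 20 + (-7) = 53
σ = (2, 4, 3, 1): 29 + 11 + 10 + 6 = 56
σ = (3, 1, 2, 4): 1 + 17 + 20 + 5 = 43
σ = (3, 1, 4, 2): 1 + 17 + 17 + 1 = 36
σ = (3, 2, 1, 4): 1 + 11 + 20 + 5 = 37
σ = (3, 2, 4, 1): 1 + 11 + 17 + 6 = 35
σ = (3, 4, 1, 2): 1 + 11 + 20 + 1 = 33
σ = (3, 4, 2, 1): 1 + 11 + 20 + 6 = 38
σ = (4, 1, 2, 3): 26 + 17 + 20 + (-7) = 56
σ = (4, 1, 3, 2): 26 + 17 + 10 + 1 = 54
σ = (4, 2, 1, 3): 26 + 11 + 20 + (-7) = 50
σ = (4, 2, 3, 1): 26 + 11 + 10 + 6 = 53
σ = (4, 3, 1, 2): 26 + 7 + 20 + 1 = 54
σ = (4, 3, 2, 1): 26 + 7 + 20 + 6 = 59
Optimal value attained by: σ = (2, 1, 3, 4).
Answer: det⊕(M) = 61; verdict: SINGULAR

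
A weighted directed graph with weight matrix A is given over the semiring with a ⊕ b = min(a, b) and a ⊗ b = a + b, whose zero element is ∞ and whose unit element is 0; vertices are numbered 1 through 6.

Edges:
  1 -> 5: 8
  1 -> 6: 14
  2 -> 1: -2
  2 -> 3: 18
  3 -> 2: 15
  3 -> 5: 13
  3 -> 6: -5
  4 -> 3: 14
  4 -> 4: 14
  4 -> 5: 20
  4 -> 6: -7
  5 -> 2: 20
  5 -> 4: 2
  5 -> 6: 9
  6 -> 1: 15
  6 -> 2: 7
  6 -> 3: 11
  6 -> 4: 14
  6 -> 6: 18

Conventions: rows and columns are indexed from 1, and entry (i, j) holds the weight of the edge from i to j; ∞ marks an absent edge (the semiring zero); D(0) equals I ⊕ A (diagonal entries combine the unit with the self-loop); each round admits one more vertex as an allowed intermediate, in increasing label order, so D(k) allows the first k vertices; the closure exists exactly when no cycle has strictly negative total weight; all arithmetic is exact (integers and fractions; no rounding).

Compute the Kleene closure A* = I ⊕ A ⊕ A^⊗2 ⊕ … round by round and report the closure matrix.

D(0):
  [0, ∞, ∞, ∞, 8, 14]
  [-2, 0, 18, ∞, ∞, ∞]
  [∞, 15, 0, ∞, 13, -5]
  [∞, ∞, 14, 0, 20, -7]
  [∞, 20, ∞, 2, 0, 9]
  [15, 7, 11, 14, ∞, 0]
D(1):
  [0, ∞, ∞, ∞, 8, 14]
  [-2, 0, 18, ∞, 6, 12]
  [∞, 15, 0, ∞, 13, -5]
  [∞, ∞, 14, 0, 20, -7]
  [∞, 20, ∞, 2, 0, 9]
  [15, 7, 11, 14, 23, 0]
D(2):
  [0, ∞, ∞, ∞, 8, 14]
  [-2, 0, 18, ∞, 6, 12]
  [13, 15, 0, ∞, 13, -5]
  [∞, ∞, 14, 0, 20, -7]
  [18, 20, 38, 2, 0, 9]
  [5, 7, 11, 14, 13, 0]
D(3):
  [0, ∞, ∞, ∞, 8, 14]
  [-2, 0, 18, ∞, 6, 12]
  [13, 15, 0, ∞, 13, -5]
  [27, 29, 14, 0, 20, -7]
  [18, 20, 38, 2, 0, 9]
  [5, 7, 11, 14, 13, 0]
D(4):
  [0, ∞, ∞, ∞, 8, 14]
  [-2, 0, 18, ∞, 6, 12]
  [13, 15, 0, ∞, 13, -5]
  [27, 29, 14, 0, 20, -7]
  [18, 20, 16, 2, 0, -5]
  [5, 7, 11, 14, 13, 0]
D(5):
  [0, 28, 24, 10, 8, 3]
  [-2, 0, 18, 8, 6, 1]
  [13, 15, 0, 15, 13, -5]
  [27, 29, 14, 0, 20, -7]
  [18, 20, 16, 2, 0, -5]
  [5, 7, 11, 14, 13, 0]
D(6):
  [0, 10, 14, 10, 8, 3]
  [-2, 0, 12, 8, 6, 1]
  [0, 2, 0, 9, 8, -5]
  [-2, 0, 4, 0, 6, -7]
  [0, 2, 6, 2, 0, -5]
  [5, 7, 11, 14, 13, 0]
Answer: A* = [[0, 10, 14, 10, 8, 3], [-2, 0, 12, 8, 6, 1], [0, 2, 0, 9, 8, -5], [-2, 0, 4, 0, 6, -7], [0, 2, 6, 2, 0, -5], [5, 7, 11, 14, 13, 0]]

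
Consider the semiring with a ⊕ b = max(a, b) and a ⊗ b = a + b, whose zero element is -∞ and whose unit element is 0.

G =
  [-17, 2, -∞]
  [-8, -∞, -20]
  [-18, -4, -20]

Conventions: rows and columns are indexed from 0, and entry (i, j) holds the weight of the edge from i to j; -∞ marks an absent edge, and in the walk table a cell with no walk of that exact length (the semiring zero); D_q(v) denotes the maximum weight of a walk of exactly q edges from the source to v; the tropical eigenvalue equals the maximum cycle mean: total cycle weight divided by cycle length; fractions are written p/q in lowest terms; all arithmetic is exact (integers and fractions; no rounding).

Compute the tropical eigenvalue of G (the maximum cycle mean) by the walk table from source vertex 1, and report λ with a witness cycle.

q=0: [-∞, 0, -∞]
q=1: [-8, -∞, -20]
q=2: [-25, -6, -40]
q=3: [-14, -23, -26]
Optimal cycle mean attained by: cycle 0->1->0, total 2 + (-8), length 2.
Answer: λ = -3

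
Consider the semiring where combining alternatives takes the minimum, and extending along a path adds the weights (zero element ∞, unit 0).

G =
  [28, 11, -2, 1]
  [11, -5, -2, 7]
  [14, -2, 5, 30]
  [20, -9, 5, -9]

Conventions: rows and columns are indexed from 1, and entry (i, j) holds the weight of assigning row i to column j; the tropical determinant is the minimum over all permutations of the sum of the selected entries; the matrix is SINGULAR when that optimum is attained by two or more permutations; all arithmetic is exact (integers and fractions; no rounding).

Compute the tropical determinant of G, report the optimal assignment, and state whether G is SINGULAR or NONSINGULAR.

σ = (1, 2, 3, 4): 28 + (-5) + 5 + (-9) = 19
σ = (1, 2, 4, 3): 28 + (-5) + 30 + 5 = 58
σ = (1, 3, 2, 4): 28 + (-2) + (-2) + (-9) = 15
σ = (1, 3, 4, 2): 28 + (-2) + 30 + (-9) = 47
σ = (1, 4, 2, 3): 28 + 7 + (-2) + 5 = 38
σ = (1, 4, 3, 2): 28 + 7 + 5 + (-9) = 31
σ = (2, 1, 3, 4): 11 + 11 + 5 + (-9) = 18
σ = (2, 1, 4, 3): 11 + 11 + 30 + 5 = 57
σ = (2, 3, 1, 4): 11 + (-2) + 14 + (-9) = 14
σ = (2, 3, 4, 1): 11 + (-2) + 30 + 20 = 59
σ = (2, 4, 1, 3): 11 + 7 + 14 + 5 = 37
σ = (2, 4, 3, 1): 11 + 7 + 5 + 20 = 43
σ = (3, 1, 2, 4): (-2) + 11 + (-2) + (-9) = -2
σ = (3, 1, 4, 2): (-2) + 11 + 30 + (-9) = 30
σ = (3, 2, 1, 4): (-2) + (-5) + 14 + (-9) = -2
σ = (3, 2, 4, 1): (-2) + (-5) + 30 + 20 = 43
σ = (3, 4, 1, 2): (-2) + 7 + 14 + (-9) = 10
σ = (3, 4, 2, 1): (-2) + 7 + (-2) + 20 = 23
σ = (4, 1, 2, 3): 1 + 11 + (-2) + 5 = 15
σ = (4, 1, 3, 2): 1 + 11 + 5 + (-9) = 8
σ = (4, 2, 1, 3): 1 + (-5) + 14 + 5 = 15
σ = (4, 2, 3, 1): 1 + (-5) + 5 + 20 = 21
σ = (4, 3, 1, 2): 1 + (-2) + 14 + (-9) = 4
σ = (4, 3, 2, 1): 1 + (-2) + (-2) + 20 = 17
Optimal value attained by: σ = (3, 1, 2, 4).
Answer: det⊕(G) = -2; verdict: SINGULAR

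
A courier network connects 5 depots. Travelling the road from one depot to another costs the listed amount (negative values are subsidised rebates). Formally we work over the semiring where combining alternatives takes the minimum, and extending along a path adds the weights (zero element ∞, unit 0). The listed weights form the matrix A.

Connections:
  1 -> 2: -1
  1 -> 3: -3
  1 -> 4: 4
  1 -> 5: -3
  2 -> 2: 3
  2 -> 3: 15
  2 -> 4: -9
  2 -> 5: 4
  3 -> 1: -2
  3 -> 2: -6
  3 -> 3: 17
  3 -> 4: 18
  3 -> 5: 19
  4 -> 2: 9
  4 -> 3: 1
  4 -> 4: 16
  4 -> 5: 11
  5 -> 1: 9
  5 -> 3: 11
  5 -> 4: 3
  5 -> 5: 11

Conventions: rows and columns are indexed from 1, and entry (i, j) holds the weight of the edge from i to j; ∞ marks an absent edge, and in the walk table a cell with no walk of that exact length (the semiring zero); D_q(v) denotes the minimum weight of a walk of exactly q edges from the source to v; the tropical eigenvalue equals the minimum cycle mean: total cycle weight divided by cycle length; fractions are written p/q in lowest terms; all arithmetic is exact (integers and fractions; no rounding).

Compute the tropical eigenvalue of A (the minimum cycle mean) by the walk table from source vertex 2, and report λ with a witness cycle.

q=0: [∞, 0, ∞, ∞, ∞]
q=1: [∞, 3, 15, -9, 4]
q=2: [13, 0, -8, -6, 2]
q=3: [-10, -14, -5, -9, 4]
q=4: [-7, -11, -13, -23, -13]
q=5: [-15, -19, -22, -20, -12]
Optimal cycle mean attained by: cycle 2->4->3->2, total (-9) + 1 + (-6), length 3.
Answer: λ = -14/3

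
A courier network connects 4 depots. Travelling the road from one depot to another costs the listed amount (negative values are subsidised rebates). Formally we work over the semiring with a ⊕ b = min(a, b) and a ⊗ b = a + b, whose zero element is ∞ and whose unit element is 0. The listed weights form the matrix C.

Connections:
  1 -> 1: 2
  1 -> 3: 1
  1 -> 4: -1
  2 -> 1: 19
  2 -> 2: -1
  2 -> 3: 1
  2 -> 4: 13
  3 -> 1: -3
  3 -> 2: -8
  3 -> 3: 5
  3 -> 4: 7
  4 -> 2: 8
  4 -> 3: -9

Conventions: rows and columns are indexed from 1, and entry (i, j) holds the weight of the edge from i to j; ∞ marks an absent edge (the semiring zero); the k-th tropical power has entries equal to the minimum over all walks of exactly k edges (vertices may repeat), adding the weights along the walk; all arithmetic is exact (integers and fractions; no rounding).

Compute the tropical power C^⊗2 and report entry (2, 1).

C^⊗2:
  [-2, -7, -10, 1]
  [-2, -7, 0, 8]
  [-1, -9, -7, -4]
  [-12, -17, -4, -2]
Key observation: the optimum is the walk 2->3->1, with weight 1 + (-3) = -2.
Optimal value attained by: walk 2->3->1.
Answer: (C^⊗2)[2][1] = -2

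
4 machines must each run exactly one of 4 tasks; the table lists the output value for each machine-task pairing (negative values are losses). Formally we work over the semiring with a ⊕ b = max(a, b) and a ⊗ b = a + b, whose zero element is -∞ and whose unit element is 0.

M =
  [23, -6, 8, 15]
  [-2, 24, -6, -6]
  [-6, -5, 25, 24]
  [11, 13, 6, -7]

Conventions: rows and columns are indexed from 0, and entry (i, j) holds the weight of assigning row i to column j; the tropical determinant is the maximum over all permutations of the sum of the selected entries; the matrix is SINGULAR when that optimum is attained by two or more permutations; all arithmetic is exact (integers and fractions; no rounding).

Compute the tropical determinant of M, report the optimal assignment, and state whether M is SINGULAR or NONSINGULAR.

σ = (0, 1, 2, 3): 23 + 24 + 25 + (-7) = 65
σ = (0, 1, 3, 2): 23 + 24 + 24 + 6 = 77
σ = (0, 2, 1, 3): 23 + (-6) + (-5) + (-7) = 5
σ = (0, 2, 3, 1): 23 + (-6) + 24 + 13 = 54
σ = (0, 3, 1, 2): 23 + (-6) + (-5) + 6 = 18
σ = (0, 3, 2, 1): 23 + (-6) + 25 + 13 = 55
σ = (1, 0, 2, 3): (-6) + (-2) + 25 + (-7) = 10
σ = (1, 0, 3, 2): (-6) + (-2) + 24 + 6 = 22
σ = (1, 2, 0, 3): (-6) + (-6) + (-6) + (-7) = -25
σ = (1, 2, 3, 0): (-6) + (-6) + 24 + 11 = 23
σ = (1, 3, 0, 2): (-6) + (-6) + (-6) + 6 = -12
σ = (1, 3, 2, 0): (-6) + (-6) + 25 + 11 = 24
σ = (2, 0, 1, 3): 8 + (-2) + (-5) + (-7) = -6
σ = (2, 0, 3, 1): 8 + (-2) + 24 + 13 = 43
σ = (2, 1, 0, 3): 8 + 24 + (-6) + (-7) = 19
σ = (2, 1, 3, 0): 8 + 24 + 24 + 11 = 67
σ = (2, 3, 0, 1): 8 + (-6) + (-6) + 13 = 9
σ = (2, 3, 1, 0): 8 + (-6) + (-5) + 11 = 8
σ = (3, 0, 1, 2): 15 + (-2) + (-5) + 6 = 14
σ = (3, 0, 2, 1): 15 + (-2) + 25 + 13 = 51
σ = (3, 1, 0, 2): 15 + 24 + (-6) + 6 = 39
σ = (3, 1, 2, 0): 15 + 24 + 25 + 11 = 75
σ = (3, 2, 0, 1): 15 + (-6) + (-6) + 13 = 16
σ = (3, 2, 1, 0): 15 + (-6) + (-5) + 11 = 15
Optimal value attained by: σ = (0, 1, 3, 2).
Answer: det⊕(M) = 77; verdict: NONSINGULAR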